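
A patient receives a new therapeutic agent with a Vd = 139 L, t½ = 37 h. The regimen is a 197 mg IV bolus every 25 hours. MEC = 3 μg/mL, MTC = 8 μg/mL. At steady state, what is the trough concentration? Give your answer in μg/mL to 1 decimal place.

Over one 25-h interval, 25/37 ≈ 0.67568 half-lives elapse, leaving f ≈ 0.6260 of each dose.
Accumulation ratio R = 1/(1 − f) ≈ 1/0.3740 ≈ 2.6738.
Each bolus raises the concentration by D/Vd = 197/139 ≈ 1.417 μg/mL.
Cmax,ss = C₀/(1 − f) ≈ 1.417/0.3740 ≈ 3.789 μg/mL.
Steady-state trough Cmin,ss = Cmax,ss·f ≈ 3.789 × 0.6260 ≈ 2.372 μg/mL.
Trough 2.4 μg/mL vs MEC 3 μg/mL: subtherapeutic.

2.4 μg/mL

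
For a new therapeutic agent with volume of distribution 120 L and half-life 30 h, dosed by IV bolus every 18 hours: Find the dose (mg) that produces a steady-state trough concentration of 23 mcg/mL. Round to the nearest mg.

1423 mg

τ/t½ = 18/30 ≈ 0.6, so f = (1/2)^(18/30) ≈ 0.659754.
Cmin,ss = (D/Vd)·f/(1−f), so D = Cmin,ss·Vd·(1−f)/f.
D = 23 × 120 × (1−f)/f ≈ 23 × 120 × 0.51572 ≈ 1423.39 mg.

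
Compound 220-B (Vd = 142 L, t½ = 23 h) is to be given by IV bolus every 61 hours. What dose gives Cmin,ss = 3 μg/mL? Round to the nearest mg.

τ/t½ = 61/23 ≈ 2.6522, so f = (1/2)^(61/23) ≈ 0.159080.
Cmin,ss = (D/Vd)·f/(1−f), so D = Cmin,ss·Vd·(1−f)/f.
D = 3 × 142 × (1−f)/f ≈ 3 × 142 × 5.28615 ≈ 2251.90 mg.

2252 mg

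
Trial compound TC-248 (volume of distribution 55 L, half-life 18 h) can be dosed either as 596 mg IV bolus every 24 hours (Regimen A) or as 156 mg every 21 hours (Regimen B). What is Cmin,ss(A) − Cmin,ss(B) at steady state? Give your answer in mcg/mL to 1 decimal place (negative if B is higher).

Regimen A: f = (1/2)^(24/18) ≈ 0.3969; Cmin,ss = (596/55)·f/(1−f) ≈ 7.131 mcg/mL.
Regimen B: f = (1/2)^(21/18) ≈ 0.4454; Cmin,ss = (156/55)·f/(1−f) ≈ 2.278 mcg/mL.
Difference ≈ 7.131 − 2.278 ≈ 4.853 mcg/mL.

4.9 mcg/mL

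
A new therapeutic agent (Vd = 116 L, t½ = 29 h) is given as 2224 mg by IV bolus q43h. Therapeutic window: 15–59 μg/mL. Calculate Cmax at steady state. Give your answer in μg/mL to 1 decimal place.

Over one 43-h interval, 43/29 ≈ 1.4828 half-lives elapse, leaving f ≈ 0.3578 of each dose.
At steady state, accumulation factor R = 1/(1 − e^(−kτ)) ≈ 1.5571.
Single-dose peak C₀ = D/Vd = 2224/116 ≈ 19.172 μg/mL.
Steady-state peak Cmax,ss = C₀·R ≈ 19.172 × 1.5571 ≈ 29.853 μg/mL.
Peak 29.9 μg/mL vs MTC 59 μg/mL: below toxic threshold.

29.9 μg/mL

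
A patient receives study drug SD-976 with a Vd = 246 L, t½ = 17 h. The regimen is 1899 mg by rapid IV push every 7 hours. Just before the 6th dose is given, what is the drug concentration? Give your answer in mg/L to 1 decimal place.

17.8 mg/L

f = (1/2)^(τ/t½) = (1/2)^(7/17) ≈ 0.7517.
C₀ = D/Vd = 1899/246 ≈ 7.720 mg/L.
Before the 6th dose, 5 doses have been given. Superposition: Cmin = C₀·(f + f² + … + f^5).
≈ 7.720 × (0.7517 + 0.5651 + 0.4248 + 0.3193 + 0.2400) ≈ 7.720 × 2.3009 ≈ 17.763 mg/L.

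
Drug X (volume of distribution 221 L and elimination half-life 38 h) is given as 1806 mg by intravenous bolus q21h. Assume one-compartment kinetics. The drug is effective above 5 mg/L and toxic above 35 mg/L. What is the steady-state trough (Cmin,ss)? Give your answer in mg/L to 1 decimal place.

17.5 mg/L

τ/t½ = 21/38 ≈ 0.55263, so fraction remaining f = (1/2)^(21/38) ≈ 0.6818.
Accumulation ratio R = 1/(1 − f) ≈ 1/0.3182 ≈ 3.1427.
Single-dose peak C₀ = D/Vd = 1806/221 ≈ 8.172 mg/L.
Cmax,ss = C₀/(1 − f) ≈ 8.172/0.3182 ≈ 25.682 mg/L.
One interval later, Cmin,ss = Cmax,ss·e^(−kτ) ≈ 25.682 × 0.6818 ≈ 17.510 mg/L.
Trough 17.5 mg/L vs MEC 5 mg/L: adequate.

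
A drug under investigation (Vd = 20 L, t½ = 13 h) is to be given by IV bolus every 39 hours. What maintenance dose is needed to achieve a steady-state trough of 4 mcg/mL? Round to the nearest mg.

τ/t½ = 39/13 ≈ 3, so f = (1/2)^(39/13) ≈ 0.125000.
Cmin,ss = (D/Vd)·f/(1−f), so D = Cmin,ss·Vd·(1−f)/f.
D = 4 × 20 × (1−f)/f ≈ 4 × 20 × 7.00000 ≈ 560.00 mg.

560 mg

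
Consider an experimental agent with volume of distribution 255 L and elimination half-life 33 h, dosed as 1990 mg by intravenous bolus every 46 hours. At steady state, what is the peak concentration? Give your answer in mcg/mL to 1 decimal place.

τ/t½ = 46/33 ≈ 1.3939, so fraction remaining f = (1/2)^(46/33) ≈ 0.3805.
Accumulation ratio R = 1/(1 − f) ≈ 1/0.6195 ≈ 1.6142.
Each bolus raises the concentration by D/Vd = 1990/255 ≈ 7.804 mcg/mL.
Steady-state peak Cmax,ss = C₀·R ≈ 7.804 × 1.6142 ≈ 12.597 mcg/mL.

12.6 mcg/mL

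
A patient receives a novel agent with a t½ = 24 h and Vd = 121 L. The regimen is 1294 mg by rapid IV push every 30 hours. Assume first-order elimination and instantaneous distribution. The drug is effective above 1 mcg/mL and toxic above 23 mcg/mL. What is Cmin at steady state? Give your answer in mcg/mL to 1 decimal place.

k = ln2/t½ = ln2/24 ≈ 0.028881 h⁻¹; fraction remaining f = e^(−kτ) = e^(−0.028881×30) ≈ 0.4204.
Accumulation ratio R = 1/(1 − f) ≈ 1/0.5796 ≈ 1.7253.
Single-dose peak C₀ = D/Vd = 1294/121 ≈ 10.694 mcg/mL.
Steady-state peak Cmax,ss = C₀·R ≈ 10.694 × 1.7253 ≈ 18.450 mcg/mL.
Steady-state trough Cmin,ss = Cmax,ss·f ≈ 18.450 × 0.4204 ≈ 7.756 mcg/mL.
Trough 7.8 mcg/mL vs MEC 1 mcg/mL: adequate.

7.8 mcg/mL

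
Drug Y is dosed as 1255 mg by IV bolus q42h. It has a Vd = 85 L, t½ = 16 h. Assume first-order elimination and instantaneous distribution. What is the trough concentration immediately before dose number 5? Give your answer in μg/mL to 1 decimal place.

f = (1/2)^(τ/t½) = (1/2)^(42/16) ≈ 0.1621.
C₀ = D/Vd = 1255/85 ≈ 14.765 μg/mL.
Before the 5th dose, 4 doses have been given. Superposition: Cmin = C₀·(f + f² + … + f^4).
≈ 14.765 × (0.1621 + 0.0263 + 0.0043 + 0.0007) ≈ 14.765 × 0.1934 ≈ 2.856 μg/mL.

2.9 μg/mL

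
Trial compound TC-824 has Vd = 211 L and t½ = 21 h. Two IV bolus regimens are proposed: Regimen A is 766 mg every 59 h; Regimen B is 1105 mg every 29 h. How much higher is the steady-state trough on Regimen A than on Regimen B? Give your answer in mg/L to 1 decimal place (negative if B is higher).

Regimen A: f = (1/2)^(59/21) ≈ 0.1426; Cmin,ss = (766/211)·f/(1−f) ≈ 0.604 mg/L.
Regimen B: f = (1/2)^(29/21) ≈ 0.3840; Cmin,ss = (1105/211)·f/(1−f) ≈ 3.265 mg/L.
Difference ≈ 0.604 − 3.265 ≈ -2.661 mg/L.

-2.7 mg/L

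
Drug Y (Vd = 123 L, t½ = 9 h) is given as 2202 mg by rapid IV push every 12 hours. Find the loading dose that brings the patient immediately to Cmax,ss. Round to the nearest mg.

3651 mg

f = (1/2)^(12/9) ≈ 0.396850; accumulation ratio R = 1/(1−f) ≈ 1.65796.
Loading dose to hit Cmax,ss on first dose: D_load = D_maint·R ≈ 2202 × 1.65796 ≈ 3650.83 mg.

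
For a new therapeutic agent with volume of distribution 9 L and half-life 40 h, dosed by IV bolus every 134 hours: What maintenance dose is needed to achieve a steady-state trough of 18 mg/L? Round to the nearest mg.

τ/t½ = 134/40 ≈ 3.35, so f = (1/2)^(134/40) ≈ 0.098073.
Cmin,ss = (D/Vd)·f/(1−f), so D = Cmin,ss·Vd·(1−f)/f.
D = 18 × 9 × (1−f)/f ≈ 18 × 9 × 9.19649 ≈ 1489.83 mg.

1490 mg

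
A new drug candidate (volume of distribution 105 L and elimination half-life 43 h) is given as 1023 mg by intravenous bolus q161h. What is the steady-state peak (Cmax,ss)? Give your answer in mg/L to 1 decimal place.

10.5 mg/L

τ/t½ = 161/43 ≈ 3.7442, so fraction remaining f = (1/2)^(161/43) ≈ 0.0746.
At steady state, accumulation factor R = 1/(1 − e^(−kτ)) ≈ 1.0806.
Each bolus raises the concentration by D/Vd = 1023/105 ≈ 9.743 mg/L.
Steady-state peak Cmax,ss = C₀·R ≈ 9.743 × 1.0806 ≈ 10.528 mg/L.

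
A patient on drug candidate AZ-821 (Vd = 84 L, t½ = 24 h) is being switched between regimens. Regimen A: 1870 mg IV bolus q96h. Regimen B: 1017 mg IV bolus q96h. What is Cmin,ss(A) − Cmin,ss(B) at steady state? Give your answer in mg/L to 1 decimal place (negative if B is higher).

0.7 mg/L

Regimen A: f = (1/2)^(96/24) ≈ 0.0625; Cmin,ss = (1870/84)·f/(1−f) ≈ 1.484 mg/L.
Regimen B: f = (1/2)^(96/24) ≈ 0.0625; Cmin,ss = (1017/84)·f/(1−f) ≈ 0.807 mg/L.
Difference ≈ 1.484 − 0.807 ≈ 0.677 mg/L.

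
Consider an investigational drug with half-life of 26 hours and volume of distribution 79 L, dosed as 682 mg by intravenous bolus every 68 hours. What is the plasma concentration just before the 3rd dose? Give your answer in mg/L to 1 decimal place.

f = (1/2)^(τ/t½) = (1/2)^(68/26) ≈ 0.1632.
C₀ = D/Vd = 682/79 ≈ 8.633 mg/L.
Before the 3rd dose, 2 doses have been given. Superposition: Cmin = C₀·(f + f²).
≈ 8.633 × (0.1632 + 0.0266) ≈ 8.633 × 0.1898 ≈ 1.639 mg/L.

1.6 mg/L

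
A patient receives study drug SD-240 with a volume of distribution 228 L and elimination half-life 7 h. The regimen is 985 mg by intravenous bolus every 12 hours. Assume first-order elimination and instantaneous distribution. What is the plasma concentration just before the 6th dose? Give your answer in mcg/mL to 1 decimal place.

1.9 mcg/mL

f = (1/2)^(τ/t½) = (1/2)^(12/7) ≈ 0.3048.
C₀ = D/Vd = 985/228 ≈ 4.320 mcg/mL.
Before the 6th dose, 5 doses have been given. Superposition: Cmin = C₀·(f + f² + … + f^5).
≈ 4.320 × (0.3048 + 0.0929 + 0.0283 + 0.0086 + 0.0026) ≈ 4.320 × 0.4372 ≈ 1.889 mcg/mL.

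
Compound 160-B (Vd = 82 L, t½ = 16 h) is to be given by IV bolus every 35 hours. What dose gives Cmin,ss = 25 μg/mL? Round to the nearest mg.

τ/t½ = 35/16 ≈ 2.1875, so f = (1/2)^(35/16) ≈ 0.219532.
Cmin,ss = (D/Vd)·f/(1−f), so D = Cmin,ss·Vd·(1−f)/f.
D = 25 × 82 × (1−f)/f ≈ 25 × 82 × 3.55514 ≈ 7288.04 mg.

7288 mg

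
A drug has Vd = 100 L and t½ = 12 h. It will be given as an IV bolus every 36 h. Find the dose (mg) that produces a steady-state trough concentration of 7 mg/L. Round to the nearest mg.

4900 mg

τ/t½ = 36/12 ≈ 3, so f = (1/2)^(36/12) ≈ 0.125000.
Cmin,ss = (D/Vd)·f/(1−f), so D = Cmin,ss·Vd·(1−f)/f.
D = 7 × 100 × (1−f)/f ≈ 7 × 100 × 7.00000 ≈ 4900.00 mg.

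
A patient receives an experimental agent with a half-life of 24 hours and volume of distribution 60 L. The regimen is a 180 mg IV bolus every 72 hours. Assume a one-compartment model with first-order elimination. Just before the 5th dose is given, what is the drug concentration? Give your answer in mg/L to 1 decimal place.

f = (1/2)^(τ/t½) = (1/2)^(72/24) ≈ 0.1250.
C₀ = D/Vd = 180/60 ≈ 3.000 mg/L.
Before the 5th dose, 4 doses have been given. Superposition: Cmin = C₀·(f + f² + … + f^4).
≈ 3.000 × (0.1250 + 0.0156 + 0.0020 + 0.0002) ≈ 3.000 × 0.1428 ≈ 0.428 mg/L.

0.4 mg/L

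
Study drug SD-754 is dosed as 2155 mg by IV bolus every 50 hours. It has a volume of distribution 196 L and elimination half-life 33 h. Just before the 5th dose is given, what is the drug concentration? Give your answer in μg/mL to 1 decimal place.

f = (1/2)^(τ/t½) = (1/2)^(50/33) ≈ 0.3499.
C₀ = D/Vd = 2155/196 ≈ 10.995 μg/mL.
Before the 5th dose, 4 doses have been given. Superposition: Cmin = C₀·(f + f² + … + f^4).
≈ 10.995 × (0.3499 + 0.1224 + 0.0428 + 0.0150) ≈ 10.995 × 0.5301 ≈ 5.828 μg/mL.

5.8 μg/mL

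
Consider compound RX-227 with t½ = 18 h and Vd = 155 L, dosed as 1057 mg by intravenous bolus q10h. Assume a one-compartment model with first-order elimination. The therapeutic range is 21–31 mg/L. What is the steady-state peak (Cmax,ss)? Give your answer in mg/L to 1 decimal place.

Over one 10-h interval, 10/18 ≈ 0.55556 half-lives elapse, leaving f ≈ 0.6804 of each dose.
At steady state, accumulation factor R = 1/(1 − e^(−kτ)) ≈ 3.1289.
Single-dose peak C₀ = D/Vd = 1057/155 ≈ 6.819 mg/L.
Steady-state peak Cmax,ss = C₀·R ≈ 6.819 × 3.1289 ≈ 21.336 mg/L.
Peak 21.3 mg/L vs MTC 31 mg/L: below toxic threshold.

21.3 mg/L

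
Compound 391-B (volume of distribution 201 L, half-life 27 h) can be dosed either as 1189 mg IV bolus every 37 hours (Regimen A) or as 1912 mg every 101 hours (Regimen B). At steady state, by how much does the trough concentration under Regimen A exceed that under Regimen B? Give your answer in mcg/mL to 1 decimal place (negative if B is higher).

3.0 mcg/mL

Regimen A: f = (1/2)^(37/27) ≈ 0.3868; Cmin,ss = (1189/201)·f/(1−f) ≈ 3.731 mcg/mL.
Regimen B: f = (1/2)^(101/27) ≈ 0.0748; Cmin,ss = (1912/201)·f/(1−f) ≈ 0.769 mcg/mL.
Difference ≈ 3.731 − 0.769 ≈ 2.962 mcg/mL.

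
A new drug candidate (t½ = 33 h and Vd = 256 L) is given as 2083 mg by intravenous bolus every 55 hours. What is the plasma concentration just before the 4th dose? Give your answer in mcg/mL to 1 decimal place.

3.6 mcg/mL

f = (1/2)^(τ/t½) = (1/2)^(55/33) ≈ 0.3150.
C₀ = D/Vd = 2083/256 ≈ 8.137 mcg/mL.
Before the 4th dose, 3 doses have been given. Superposition: Cmin = C₀·(f + f² + … + f^3).
≈ 8.137 × (0.3150 + 0.0992 + 0.0313) ≈ 8.137 × 0.4455 ≈ 3.625 mcg/mL.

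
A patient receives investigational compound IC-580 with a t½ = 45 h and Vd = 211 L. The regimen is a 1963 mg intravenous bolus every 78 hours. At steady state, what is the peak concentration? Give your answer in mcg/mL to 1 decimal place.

Over one 78-h interval, 78/45 ≈ 1.7333 half-lives elapse, leaving f ≈ 0.3008 of each dose.
Accumulation ratio R = 1/(1 − f) ≈ 1/0.6992 ≈ 1.4302.
Each bolus raises the concentration by D/Vd = 1963/211 ≈ 9.303 mcg/mL.
Steady-state peak Cmax,ss = C₀·R ≈ 9.303 × 1.4302 ≈ 13.305 mcg/mL.

13.3 mcg/mL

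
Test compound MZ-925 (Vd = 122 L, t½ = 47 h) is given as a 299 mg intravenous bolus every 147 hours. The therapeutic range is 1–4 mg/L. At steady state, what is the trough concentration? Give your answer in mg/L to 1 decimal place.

0.3 mg/L

k = ln2/t½ = ln2/47 ≈ 0.014748 h⁻¹; fraction remaining f = e^(−kτ) = e^(−0.014748×147) ≈ 0.1144.
At steady state, accumulation factor R = 1/(1 − e^(−kτ)) ≈ 1.1292.
Single-dose peak C₀ = D/Vd = 299/122 ≈ 2.451 mg/L.
Cmax,ss = C₀/(1 − f) ≈ 2.451/0.8856 ≈ 2.768 mg/L.
Steady-state trough Cmin,ss = Cmax,ss·f ≈ 2.768 × 0.1144 ≈ 0.317 mg/L.
Trough 0.3 mg/L vs MEC 1 mg/L: subtherapeutic.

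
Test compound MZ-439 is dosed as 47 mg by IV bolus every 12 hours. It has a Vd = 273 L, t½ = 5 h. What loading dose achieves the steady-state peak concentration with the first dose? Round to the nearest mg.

f = (1/2)^(12/5) ≈ 0.189465; accumulation ratio R = 1/(1−f) ≈ 1.23375.
Loading dose to hit Cmax,ss on first dose: D_load = D_maint·R ≈ 47 × 1.23375 ≈ 57.99 mg.

58 mg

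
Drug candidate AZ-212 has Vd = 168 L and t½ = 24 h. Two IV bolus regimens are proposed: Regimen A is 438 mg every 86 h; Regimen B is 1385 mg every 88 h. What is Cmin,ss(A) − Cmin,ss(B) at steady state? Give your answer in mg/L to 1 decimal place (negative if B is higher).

Regimen A: f = (1/2)^(86/24) ≈ 0.0834; Cmin,ss = (438/168)·f/(1−f) ≈ 0.237 mg/L.
Regimen B: f = (1/2)^(88/24) ≈ 0.0787; Cmin,ss = (1385/168)·f/(1−f) ≈ 0.704 mg/L.
Difference ≈ 0.237 − 0.704 ≈ -0.467 mg/L.

-0.5 mg/L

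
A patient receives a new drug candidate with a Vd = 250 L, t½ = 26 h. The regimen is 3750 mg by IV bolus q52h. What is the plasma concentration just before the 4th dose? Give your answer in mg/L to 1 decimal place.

f = (1/2)^(τ/t½) = (1/2)^(52/26) ≈ 0.2500.
C₀ = D/Vd = 3750/250 ≈ 15.000 mg/L.
Before the 4th dose, 3 doses have been given. Superposition: Cmin = C₀·(f + f² + … + f^3).
≈ 15.000 × (0.2500 + 0.0625 + 0.0156) ≈ 15.000 × 0.3281 ≈ 4.921 mg/L.

4.9 mg/L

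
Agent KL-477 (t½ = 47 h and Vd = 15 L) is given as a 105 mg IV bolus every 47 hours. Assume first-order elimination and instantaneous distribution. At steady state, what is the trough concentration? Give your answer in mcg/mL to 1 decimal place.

The dosing interval is 1 half-life, so f = 2^(−1) = 0.5.
Accumulation ratio R = 1/(1 − f) = 1/0.5 = 2/1.
Single-dose peak C₀ = D/Vd = 105/15 = 7 mcg/mL.
Steady-state peak Cmax,ss = C₀·R = 7 × 2/1 ≈ 14.000 mcg/mL.
Steady-state trough Cmin,ss = Cmax,ss·f ≈ 14.000 × 0.5 ≈ 7.000 mcg/mL.

7.0 mcg/mL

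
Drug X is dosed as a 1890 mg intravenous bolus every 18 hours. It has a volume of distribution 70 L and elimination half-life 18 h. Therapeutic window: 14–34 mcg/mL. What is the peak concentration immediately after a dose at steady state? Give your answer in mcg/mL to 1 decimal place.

54.0 mcg/mL

The dosing interval is 1 half-life, so f = 2^(−1) = 0.5.
Accumulation ratio R = 1/(1 − f) = 1/0.5 = 2/1.
Single-dose peak C₀ = D/Vd = 1890/70 = 27 mcg/mL.
Steady-state peak Cmax,ss = C₀·R = 27 × 2/1 ≈ 54.000 mcg/mL.
Peak 54.0 mcg/mL vs MTC 34 mcg/mL: exceeds toxic threshold.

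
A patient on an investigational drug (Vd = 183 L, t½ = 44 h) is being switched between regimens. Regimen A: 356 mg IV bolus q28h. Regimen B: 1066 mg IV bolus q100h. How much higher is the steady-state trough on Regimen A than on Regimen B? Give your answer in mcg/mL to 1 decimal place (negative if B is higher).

Regimen A: f = (1/2)^(28/44) ≈ 0.6433; Cmin,ss = (356/183)·f/(1−f) ≈ 3.508 mcg/mL.
Regimen B: f = (1/2)^(100/44) ≈ 0.2069; Cmin,ss = (1066/183)·f/(1−f) ≈ 1.520 mcg/mL.
Difference ≈ 3.508 − 1.520 ≈ 1.988 mcg/mL.

2.0 mcg/mL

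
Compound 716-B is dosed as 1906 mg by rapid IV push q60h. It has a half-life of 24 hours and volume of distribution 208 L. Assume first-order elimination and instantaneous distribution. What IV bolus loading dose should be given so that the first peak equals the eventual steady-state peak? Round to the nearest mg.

f = (1/2)^(60/24) ≈ 0.176777; accumulation ratio R = 1/(1−f) ≈ 1.21474.
Loading dose to hit Cmax,ss on first dose: D_load = D_maint·R ≈ 1906 × 1.21474 ≈ 2315.29 mg.

2315 mg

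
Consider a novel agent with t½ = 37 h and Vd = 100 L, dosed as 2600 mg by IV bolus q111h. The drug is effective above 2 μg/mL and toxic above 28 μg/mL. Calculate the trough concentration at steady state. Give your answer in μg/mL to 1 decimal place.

The dosing interval is 3 half-lives, so f = 2^(−3) = 0.125.
Accumulation ratio R = 1/(1 − f) = 1/0.875 = 8/7.
Single-dose peak C₀ = D/Vd = 2600/100 = 26 μg/mL.
Steady-state peak Cmax,ss = C₀·R = 26 × 8/7 ≈ 29.714 μg/mL.
Steady-state trough Cmin,ss = Cmax,ss·f ≈ 29.714 × 0.125 ≈ 3.714 μg/mL.
Trough 3.7 μg/mL vs MEC 2 μg/mL: adequate.

3.7 μg/mL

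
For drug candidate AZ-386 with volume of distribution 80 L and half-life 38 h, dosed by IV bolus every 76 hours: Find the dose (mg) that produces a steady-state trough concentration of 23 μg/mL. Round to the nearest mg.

5520 mg

τ/t½ = 76/38 ≈ 2, so f = (1/2)^(76/38) ≈ 0.250000.
Cmin,ss = (D/Vd)·f/(1−f), so D = Cmin,ss·Vd·(1−f)/f.
D = 23 × 80 × (1−f)/f ≈ 23 × 80 × 3.00000 ≈ 5520.00 mg.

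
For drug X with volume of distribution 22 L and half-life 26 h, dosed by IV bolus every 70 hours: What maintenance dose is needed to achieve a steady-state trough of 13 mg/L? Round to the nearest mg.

τ/t½ = 70/26 ≈ 2.6923, so f = (1/2)^(70/26) ≈ 0.154716.
Cmin,ss = (D/Vd)·f/(1−f), so D = Cmin,ss·Vd·(1−f)/f.
D = 13 × 22 × (1−f)/f ≈ 13 × 22 × 5.46346 ≈ 1562.55 mg.

1563 mg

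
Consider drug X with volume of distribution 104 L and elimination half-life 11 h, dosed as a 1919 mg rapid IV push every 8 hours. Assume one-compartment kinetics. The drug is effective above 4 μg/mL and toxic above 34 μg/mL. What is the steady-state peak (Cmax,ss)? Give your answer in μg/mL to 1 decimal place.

46.6 μg/mL

τ/t½ = 8/11 ≈ 0.72727, so fraction remaining f = (1/2)^(8/11) ≈ 0.6040.
At steady state, accumulation factor R = 1/(1 − e^(−kτ)) ≈ 2.5253.
Single-dose peak C₀ = D/Vd = 1919/104 ≈ 18.452 μg/mL.
Cmax,ss = C₀/(1 − f) ≈ 18.452/0.3960 ≈ 46.596 μg/mL.
Peak 46.6 μg/mL vs MTC 34 μg/mL: exceeds toxic threshold.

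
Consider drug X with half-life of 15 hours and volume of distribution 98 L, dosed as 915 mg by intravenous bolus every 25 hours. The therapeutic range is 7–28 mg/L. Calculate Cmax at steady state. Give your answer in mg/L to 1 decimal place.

τ/t½ = 25/15 ≈ 1.6667, so fraction remaining f = (1/2)^(25/15) ≈ 0.3150.
Accumulation ratio R = 1/(1 − f) ≈ 1/0.6850 ≈ 1.4599.
Each bolus raises the concentration by D/Vd = 915/98 ≈ 9.337 mg/L.
Steady-state peak Cmax,ss = C₀·R ≈ 9.337 × 1.4599 ≈ 13.631 mg/L.
Peak 13.6 mg/L vs MTC 28 mg/L: below toxic threshold.

13.6 mg/L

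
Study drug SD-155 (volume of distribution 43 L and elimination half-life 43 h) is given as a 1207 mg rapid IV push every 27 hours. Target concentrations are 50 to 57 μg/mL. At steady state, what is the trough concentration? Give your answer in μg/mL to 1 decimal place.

51.5 μg/mL

τ/t½ = 27/43 ≈ 0.62791, so fraction remaining f = (1/2)^(27/43) ≈ 0.6471.
At steady state, accumulation factor R = 1/(1 − e^(−kτ)) ≈ 2.8337.
Single-dose peak C₀ = D/Vd = 1207/43 ≈ 28.070 μg/mL.
Steady-state peak Cmax,ss = C₀·R ≈ 28.070 × 2.8337 ≈ 79.542 μg/mL.
Steady-state trough Cmin,ss = Cmax,ss·f ≈ 79.542 × 0.6471 ≈ 51.472 μg/mL.
Trough 51.5 μg/mL vs MEC 50 μg/mL: adequate.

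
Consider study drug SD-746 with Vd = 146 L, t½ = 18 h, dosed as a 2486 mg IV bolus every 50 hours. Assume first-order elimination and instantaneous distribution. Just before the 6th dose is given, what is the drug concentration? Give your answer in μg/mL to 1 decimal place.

2.9 μg/mL

f = (1/2)^(τ/t½) = (1/2)^(50/18) ≈ 0.1458.
C₀ = D/Vd = 2486/146 ≈ 17.027 μg/mL.
Before the 6th dose, 5 doses have been given. Superposition: Cmin = C₀·(f + f² + … + f^5).
≈ 17.027 × (0.1458 + 0.0213 + 0.0031 + 0.0005 + 0.0001) ≈ 17.027 × 0.1708 ≈ 2.908 μg/mL.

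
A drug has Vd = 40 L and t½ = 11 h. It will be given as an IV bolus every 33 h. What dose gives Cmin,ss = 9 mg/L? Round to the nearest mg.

τ/t½ = 33/11 ≈ 3, so f = (1/2)^(33/11) ≈ 0.125000.
Cmin,ss = (D/Vd)·f/(1−f), so D = Cmin,ss·Vd·(1−f)/f.
D = 9 × 40 × (1−f)/f ≈ 9 × 40 × 7.00000 ≈ 2520.00 mg.

2520 mg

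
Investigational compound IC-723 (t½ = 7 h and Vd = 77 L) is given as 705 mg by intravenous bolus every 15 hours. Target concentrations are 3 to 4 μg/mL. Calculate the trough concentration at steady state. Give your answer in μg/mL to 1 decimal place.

2.7 μg/mL

k = ln2/t½ = ln2/7 ≈ 0.099021 h⁻¹; fraction remaining f = e^(−kτ) = e^(−0.099021×15) ≈ 0.2264.
Each bolus raises the concentration by D/Vd = 705/77 ≈ 9.156 μg/mL.
Steady-state trough Cmin,ss = C₀·f/(1−f) ≈ 9.156 × 0.2264/0.7736 ≈ 2.680 μg/mL.
Trough 2.7 μg/mL vs MEC 3 μg/mL: subtherapeutic.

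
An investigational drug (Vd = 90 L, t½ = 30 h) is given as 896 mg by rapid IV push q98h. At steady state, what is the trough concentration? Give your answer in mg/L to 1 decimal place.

τ/t½ = 98/30 ≈ 3.2667, so fraction remaining f = (1/2)^(98/30) ≈ 0.1039.
Accumulation ratio R = 1/(1 − f) ≈ 1/0.8961 ≈ 1.1159.
Each bolus raises the concentration by D/Vd = 896/90 ≈ 9.956 mg/L.
Steady-state peak Cmax,ss = C₀·R ≈ 9.956 × 1.1159 ≈ 11.110 mg/L.
One interval later, Cmin,ss = Cmax,ss·e^(−kτ) ≈ 11.110 × 0.1039 ≈ 1.154 mg/L.

1.2 mg/L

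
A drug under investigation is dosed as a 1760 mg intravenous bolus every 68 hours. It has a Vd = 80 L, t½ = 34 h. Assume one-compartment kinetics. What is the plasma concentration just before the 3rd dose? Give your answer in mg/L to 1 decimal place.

f = (1/2)^(τ/t½) = (1/2)^(68/34) ≈ 0.2500.
C₀ = D/Vd = 1760/80 ≈ 22.000 mg/L.
Before the 3rd dose, 2 doses have been given. Superposition: Cmin = C₀·(f + f²).
≈ 22.000 × (0.2500 + 0.0625) ≈ 22.000 × 0.3125 ≈ 6.875 mg/L.

6.9 mg/L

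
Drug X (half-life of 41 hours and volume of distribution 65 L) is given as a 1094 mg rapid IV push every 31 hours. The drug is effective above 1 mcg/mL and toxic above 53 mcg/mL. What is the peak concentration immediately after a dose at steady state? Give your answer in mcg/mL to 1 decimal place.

Over one 31-h interval, 31/41 ≈ 0.7561 half-lives elapse, leaving f ≈ 0.5921 of each dose.
Accumulation ratio R = 1/(1 − f) ≈ 1/0.4079 ≈ 2.4516.
Single-dose peak C₀ = D/Vd = 1094/65 ≈ 16.831 mcg/mL.
Steady-state peak Cmax,ss = C₀·R ≈ 16.831 × 2.4516 ≈ 41.263 mcg/mL.
Peak 41.3 mcg/mL vs MTC 53 mcg/mL: below toxic threshold.

41.3 mcg/mL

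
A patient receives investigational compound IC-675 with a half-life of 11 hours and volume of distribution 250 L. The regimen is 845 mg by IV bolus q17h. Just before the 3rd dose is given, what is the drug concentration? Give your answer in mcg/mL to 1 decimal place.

f = (1/2)^(τ/t½) = (1/2)^(17/11) ≈ 0.3426.
C₀ = D/Vd = 845/250 ≈ 3.380 mcg/mL.
Before the 3rd dose, 2 doses have been given. Superposition: Cmin = C₀·(f + f²).
≈ 3.380 × (0.3426 + 0.1174) ≈ 3.380 × 0.4600 ≈ 1.555 mcg/mL.

1.6 mcg/mL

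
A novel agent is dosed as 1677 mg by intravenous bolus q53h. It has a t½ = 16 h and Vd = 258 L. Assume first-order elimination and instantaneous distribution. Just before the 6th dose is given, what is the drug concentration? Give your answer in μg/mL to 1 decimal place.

0.7 μg/mL

f = (1/2)^(τ/t½) = (1/2)^(53/16) ≈ 0.1007.
C₀ = D/Vd = 1677/258 ≈ 6.500 μg/mL.
Before the 6th dose, 5 doses have been given. Superposition: Cmin = C₀·(f + f² + … + f^5).
≈ 6.500 × (0.1007 + 0.0101 + 0.0010 + 0.0001 + 0.0000) ≈ 6.500 × 0.1119 ≈ 0.727 μg/mL.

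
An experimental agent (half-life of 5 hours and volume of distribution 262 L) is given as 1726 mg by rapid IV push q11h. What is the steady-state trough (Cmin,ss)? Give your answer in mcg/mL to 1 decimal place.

1.8 mcg/mL

k = ln2/t½ = ln2/5 ≈ 0.138629 h⁻¹; fraction remaining f = e^(−kτ) = e^(−0.138629×11) ≈ 0.2176.
Each bolus raises the concentration by D/Vd = 1726/262 ≈ 6.588 mcg/mL.
Steady-state trough Cmin,ss = C₀·f/(1−f) ≈ 6.588 × 0.2176/0.7824 ≈ 1.832 mcg/mL.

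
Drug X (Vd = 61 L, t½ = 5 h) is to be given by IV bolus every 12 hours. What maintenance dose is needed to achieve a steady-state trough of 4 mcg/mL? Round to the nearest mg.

τ/t½ = 12/5 ≈ 2.4, so f = (1/2)^(12/5) ≈ 0.189465.
Cmin,ss = (D/Vd)·f/(1−f), so D = Cmin,ss·Vd·(1−f)/f.
D = 4 × 61 × (1−f)/f ≈ 4 × 61 × 4.27802 ≈ 1043.84 mg.

1044 mg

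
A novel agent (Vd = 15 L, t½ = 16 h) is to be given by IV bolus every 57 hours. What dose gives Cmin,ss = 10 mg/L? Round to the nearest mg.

1622 mg

τ/t½ = 57/16 ≈ 3.5625, so f = (1/2)^(57/16) ≈ 0.084641.
Cmin,ss = (D/Vd)·f/(1−f), so D = Cmin,ss·Vd·(1−f)/f.
D = 10 × 15 × (1−f)/f ≈ 10 × 15 × 10.81461 ≈ 1622.19 mg.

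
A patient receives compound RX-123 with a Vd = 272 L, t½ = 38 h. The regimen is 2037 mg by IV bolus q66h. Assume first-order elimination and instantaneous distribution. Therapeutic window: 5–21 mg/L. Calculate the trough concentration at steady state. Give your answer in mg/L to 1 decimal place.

3.2 mg/L

Over one 66-h interval, 66/38 ≈ 1.7368 half-lives elapse, leaving f ≈ 0.3000 of each dose.
At steady state, accumulation factor R = 1/(1 − e^(−kτ)) ≈ 1.4286.
Each bolus raises the concentration by D/Vd = 2037/272 ≈ 7.489 mg/L.
Steady-state peak Cmax,ss = C₀·R ≈ 7.489 × 1.4286 ≈ 10.699 mg/L.
Steady-state trough Cmin,ss = Cmax,ss·f ≈ 10.699 × 0.3000 ≈ 3.210 mg/L.
Trough 3.2 mg/L vs MEC 5 mg/L: subtherapeutic.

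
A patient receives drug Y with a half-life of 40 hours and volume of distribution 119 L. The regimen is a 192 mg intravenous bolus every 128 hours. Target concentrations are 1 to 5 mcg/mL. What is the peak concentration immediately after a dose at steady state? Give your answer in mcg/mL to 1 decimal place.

Over one 128-h interval, 128/40 ≈ 3.2 half-lives elapse, leaving f ≈ 0.1088 of each dose.
At steady state, accumulation factor R = 1/(1 − e^(−kτ)) ≈ 1.1221.
Single-dose peak C₀ = D/Vd = 192/119 ≈ 1.613 mcg/mL.
Steady-state peak Cmax,ss = C₀·R ≈ 1.613 × 1.1221 ≈ 1.810 mcg/mL.
Peak 1.8 mcg/mL vs MTC 5 mcg/mL: below toxic threshold.

1.8 mcg/mL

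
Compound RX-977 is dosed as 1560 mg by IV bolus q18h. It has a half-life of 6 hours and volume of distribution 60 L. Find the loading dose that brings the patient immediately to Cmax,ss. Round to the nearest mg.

1783 mg

f = (1/2)^(18/6) ≈ 0.125000; accumulation ratio R = 1/(1−f) ≈ 1.14286.
Loading dose to hit Cmax,ss on first dose: D_load = D_maint·R ≈ 1560 × 1.14286 ≈ 1782.86 mg.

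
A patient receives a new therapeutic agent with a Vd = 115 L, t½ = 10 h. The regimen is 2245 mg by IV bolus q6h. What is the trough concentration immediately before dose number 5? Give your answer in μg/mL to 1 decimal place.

f = (1/2)^(τ/t½) = (1/2)^(6/10) ≈ 0.6598.
C₀ = D/Vd = 2245/115 ≈ 19.522 μg/mL.
Before the 5th dose, 4 doses have been given. Superposition: Cmin = C₀·(f + f² + … + f^4).
≈ 19.522 × (0.6598 + 0.4353 + 0.2872 + 0.1895) ≈ 19.522 × 1.5718 ≈ 30.685 μg/mL.

30.7 μg/mL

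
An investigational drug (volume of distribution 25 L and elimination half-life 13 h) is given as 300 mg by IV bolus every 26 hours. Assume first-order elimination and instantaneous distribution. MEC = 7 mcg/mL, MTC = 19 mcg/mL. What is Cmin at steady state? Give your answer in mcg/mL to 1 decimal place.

The dosing interval is 2 half-lives, so f = 2^(−2) = 0.25.
Accumulation ratio R = 1/(1 − f) = 1/0.75 = 4/3.
Single-dose peak C₀ = D/Vd = 300/25 = 12 mcg/mL.
Steady-state peak Cmax,ss = C₀·R = 12 × 4/3 ≈ 16.000 mcg/mL.
Steady-state trough Cmin,ss = Cmax,ss·f ≈ 16.000 × 0.25 ≈ 4.000 mcg/mL.
Trough 4.0 mcg/mL vs MEC 7 mcg/mL: subtherapeutic.

4.0 mcg/mL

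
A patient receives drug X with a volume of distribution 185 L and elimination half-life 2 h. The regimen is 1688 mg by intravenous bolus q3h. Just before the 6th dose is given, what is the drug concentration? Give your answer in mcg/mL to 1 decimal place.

5.0 mcg/mL

f = (1/2)^(τ/t½) = (1/2)^(3/2) ≈ 0.3536.
C₀ = D/Vd = 1688/185 ≈ 9.124 mcg/mL.
Before the 6th dose, 5 doses have been given. Superposition: Cmin = C₀·(f + f² + … + f^5).
≈ 9.124 × (0.3536 + 0.1250 + 0.0442 + 0.0156 + 0.0055) ≈ 9.124 × 0.5439 ≈ 4.963 mcg/mL.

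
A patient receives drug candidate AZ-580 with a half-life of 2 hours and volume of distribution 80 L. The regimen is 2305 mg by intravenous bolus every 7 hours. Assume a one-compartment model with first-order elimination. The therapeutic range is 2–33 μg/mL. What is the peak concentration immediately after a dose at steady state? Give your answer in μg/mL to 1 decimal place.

Over one 7-h interval, 7/2 ≈ 3.5 half-lives elapse, leaving f ≈ 0.0884 of each dose.
Accumulation ratio R = 1/(1 − f) ≈ 1/0.9116 ≈ 1.0970.
Each bolus raises the concentration by D/Vd = 2305/80 ≈ 28.812 μg/mL.
Steady-state peak Cmax,ss = C₀·R ≈ 28.812 × 1.0970 ≈ 31.607 μg/mL.
Peak 31.6 μg/mL vs MTC 33 μg/mL: below toxic threshold.

31.6 μg/mL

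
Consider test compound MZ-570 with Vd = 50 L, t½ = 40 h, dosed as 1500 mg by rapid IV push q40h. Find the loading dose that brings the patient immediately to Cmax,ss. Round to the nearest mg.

f = (1/2)^(40/40) ≈ 0.500000; accumulation ratio R = 1/(1−f) ≈ 2.00000.
Loading dose to hit Cmax,ss on first dose: D_load = D_maint·R ≈ 1500 × 2.00000 ≈ 3000.00 mg.

3000 mg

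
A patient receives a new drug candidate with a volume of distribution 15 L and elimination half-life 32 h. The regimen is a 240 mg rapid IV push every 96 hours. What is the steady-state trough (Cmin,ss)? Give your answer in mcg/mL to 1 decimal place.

The dosing interval is 3 half-lives, so f = 2^(−3) = 0.125.
At steady state, R = 1/(1 − 0.125) = 8/7.
Single-dose peak C₀ = D/Vd = 240/15 = 16 mcg/mL.
Steady-state peak Cmax,ss = C₀·R = 16 × 8/7 ≈ 18.286 mcg/mL.
Steady-state trough Cmin,ss = Cmax,ss·f ≈ 18.286 × 0.125 ≈ 2.286 mcg/mL.

2.3 mcg/mL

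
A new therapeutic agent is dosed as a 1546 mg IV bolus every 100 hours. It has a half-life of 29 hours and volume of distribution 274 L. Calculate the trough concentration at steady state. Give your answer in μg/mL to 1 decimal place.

0.6 μg/mL

τ/t½ = 100/29 ≈ 3.4483, so fraction remaining f = (1/2)^(100/29) ≈ 0.0916.
Each bolus raises the concentration by D/Vd = 1546/274 ≈ 5.642 μg/mL.
Steady-state trough Cmin,ss = C₀·f/(1−f) ≈ 5.642 × 0.0916/0.9084 ≈ 0.569 μg/mL.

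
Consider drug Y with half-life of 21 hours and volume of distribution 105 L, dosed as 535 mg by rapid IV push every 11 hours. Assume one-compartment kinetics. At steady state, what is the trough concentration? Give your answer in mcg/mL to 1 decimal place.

k = ln2/t½ = ln2/21 ≈ 0.033007 h⁻¹; fraction remaining f = e^(−kτ) = e^(−0.033007×11) ≈ 0.6955.
Single-dose peak C₀ = D/Vd = 535/105 ≈ 5.095 mcg/mL.
Steady-state trough Cmin,ss = C₀·f/(1−f) ≈ 5.095 × 0.6955/0.3045 ≈ 11.637 mcg/mL.

11.6 mcg/mL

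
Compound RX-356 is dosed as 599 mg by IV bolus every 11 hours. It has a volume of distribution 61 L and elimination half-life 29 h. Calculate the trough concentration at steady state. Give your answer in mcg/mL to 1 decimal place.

Over one 11-h interval, 11/29 ≈ 0.37931 half-lives elapse, leaving f ≈ 0.7688 of each dose.
At steady state, accumulation factor R = 1/(1 − e^(−kτ)) ≈ 4.3253.
Single-dose peak C₀ = D/Vd = 599/61 ≈ 9.820 mcg/mL.
Steady-state peak Cmax,ss = C₀·R ≈ 9.820 × 4.3253 ≈ 42.474 mcg/mL.
One interval later, Cmin,ss = Cmax,ss·e^(−kτ) ≈ 42.474 × 0.7688 ≈ 32.654 mcg/mL.

32.7 mcg/mL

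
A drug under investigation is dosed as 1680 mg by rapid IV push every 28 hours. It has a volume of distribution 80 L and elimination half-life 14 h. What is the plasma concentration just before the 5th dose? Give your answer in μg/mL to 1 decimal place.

7.0 μg/mL

f = (1/2)^(τ/t½) = (1/2)^(28/14) ≈ 0.2500.
C₀ = D/Vd = 1680/80 ≈ 21.000 μg/mL.
Before the 5th dose, 4 doses have been given. Superposition: Cmin = C₀·(f + f² + … + f^4).
≈ 21.000 × (0.2500 + 0.0625 + 0.0156 + 0.0039) ≈ 21.000 × 0.3320 ≈ 6.972 μg/mL.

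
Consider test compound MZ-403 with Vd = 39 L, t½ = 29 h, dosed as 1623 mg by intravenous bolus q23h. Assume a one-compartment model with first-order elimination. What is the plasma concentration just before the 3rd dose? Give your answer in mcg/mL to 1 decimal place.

37.9 mcg/mL

f = (1/2)^(τ/t½) = (1/2)^(23/29) ≈ 0.5771.
C₀ = D/Vd = 1623/39 ≈ 41.615 mcg/mL.
Before the 3rd dose, 2 doses have been given. Superposition: Cmin = C₀·(f + f²).
≈ 41.615 × (0.5771 + 0.3330) ≈ 41.615 × 0.9101 ≈ 37.874 mcg/mL.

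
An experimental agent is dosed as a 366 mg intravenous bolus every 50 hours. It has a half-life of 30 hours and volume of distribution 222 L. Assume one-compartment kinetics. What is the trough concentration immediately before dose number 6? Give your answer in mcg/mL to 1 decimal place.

f = (1/2)^(τ/t½) = (1/2)^(50/30) ≈ 0.3150.
C₀ = D/Vd = 366/222 ≈ 1.649 mcg/mL.
Before the 6th dose, 5 doses have been given. Superposition: Cmin = C₀·(f + f² + … + f^5).
≈ 1.649 × (0.3150 + 0.0992 + 0.0313 + 0.0098 + 0.0031) ≈ 1.649 × 0.4584 ≈ 0.756 mcg/mL.

0.8 mcg/mL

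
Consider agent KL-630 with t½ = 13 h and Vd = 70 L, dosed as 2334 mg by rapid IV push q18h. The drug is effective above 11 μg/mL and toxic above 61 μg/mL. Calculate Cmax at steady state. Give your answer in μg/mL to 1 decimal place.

54.0 μg/mL

k = ln2/t½ = ln2/13 ≈ 0.053319 h⁻¹; fraction remaining f = e^(−kτ) = e^(−0.053319×18) ≈ 0.3830.
Accumulation ratio R = 1/(1 − f) ≈ 1/0.6170 ≈ 1.6207.
Each bolus raises the concentration by D/Vd = 2334/70 ≈ 33.343 μg/mL.
Steady-state peak Cmax,ss = C₀·R ≈ 33.343 × 1.6207 ≈ 54.039 μg/mL.
Peak 54.0 μg/mL vs MTC 61 μg/mL: below toxic threshold.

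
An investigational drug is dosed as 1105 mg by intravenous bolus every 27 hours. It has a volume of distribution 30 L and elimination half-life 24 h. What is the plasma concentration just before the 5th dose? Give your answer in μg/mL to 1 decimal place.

29.8 μg/mL

f = (1/2)^(τ/t½) = (1/2)^(27/24) ≈ 0.4585.
C₀ = D/Vd = 1105/30 ≈ 36.833 μg/mL.
Before the 5th dose, 4 doses have been given. Superposition: Cmin = C₀·(f + f² + … + f^4).
≈ 36.833 × (0.4585 + 0.2102 + 0.0964 + 0.0442) ≈ 36.833 × 0.8093 ≈ 29.809 μg/mL.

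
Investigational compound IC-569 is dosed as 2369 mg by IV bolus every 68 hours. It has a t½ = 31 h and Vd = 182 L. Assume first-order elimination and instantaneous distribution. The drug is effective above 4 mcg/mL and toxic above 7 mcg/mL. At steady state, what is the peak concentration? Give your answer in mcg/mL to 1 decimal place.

16.7 mcg/mL

τ/t½ = 68/31 ≈ 2.1935, so fraction remaining f = (1/2)^(68/31) ≈ 0.2186.
Accumulation ratio R = 1/(1 − f) ≈ 1/0.7814 ≈ 1.2798.
Each bolus raises the concentration by D/Vd = 2369/182 ≈ 13.016 mcg/mL.
Steady-state peak Cmax,ss = C₀·R ≈ 13.016 × 1.2798 ≈ 16.658 mcg/mL.
Peak 16.7 mcg/mL vs MTC 7 mcg/mL: exceeds toxic threshold.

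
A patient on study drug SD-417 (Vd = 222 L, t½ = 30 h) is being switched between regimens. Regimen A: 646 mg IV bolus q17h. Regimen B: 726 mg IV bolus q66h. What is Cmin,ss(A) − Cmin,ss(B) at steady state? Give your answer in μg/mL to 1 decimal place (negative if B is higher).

5.1 μg/mL

Regimen A: f = (1/2)^(17/30) ≈ 0.6752; Cmin,ss = (646/222)·f/(1−f) ≈ 6.049 μg/mL.
Regimen B: f = (1/2)^(66/30) ≈ 0.2176; Cmin,ss = (726/222)·f/(1−f) ≈ 0.910 μg/mL.
Difference ≈ 6.049 − 0.910 ≈ 5.139 μg/mL.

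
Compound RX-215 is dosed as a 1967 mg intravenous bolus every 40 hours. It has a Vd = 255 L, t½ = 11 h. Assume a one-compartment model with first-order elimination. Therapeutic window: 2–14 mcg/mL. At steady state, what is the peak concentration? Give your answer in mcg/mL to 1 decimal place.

Over one 40-h interval, 40/11 ≈ 3.6364 half-lives elapse, leaving f ≈ 0.0804 of each dose.
At steady state, accumulation factor R = 1/(1 − e^(−kτ)) ≈ 1.0874.
Single-dose peak C₀ = D/Vd = 1967/255 ≈ 7.714 mcg/mL.
Steady-state peak Cmax,ss = C₀·R ≈ 7.714 × 1.0874 ≈ 8.388 mcg/mL.
Peak 8.4 mcg/mL vs MTC 14 mcg/mL: below toxic threshold.

8.4 mcg/mL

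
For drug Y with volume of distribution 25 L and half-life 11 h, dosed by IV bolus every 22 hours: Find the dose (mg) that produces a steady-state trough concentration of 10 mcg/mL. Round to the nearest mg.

τ/t½ = 22/11 ≈ 2, so f = (1/2)^(22/11) ≈ 0.250000.
Cmin,ss = (D/Vd)·f/(1−f), so D = Cmin,ss·Vd·(1−f)/f.
D = 10 × 25 × (1−f)/f ≈ 10 × 25 × 3.00000 ≈ 750.00 mg.

750 mg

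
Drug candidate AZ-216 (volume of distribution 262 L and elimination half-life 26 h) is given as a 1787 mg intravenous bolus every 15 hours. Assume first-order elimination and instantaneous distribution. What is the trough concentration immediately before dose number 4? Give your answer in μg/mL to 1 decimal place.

f = (1/2)^(τ/t½) = (1/2)^(15/26) ≈ 0.6704.
C₀ = D/Vd = 1787/262 ≈ 6.821 μg/mL.
Before the 4th dose, 3 doses have been given. Superposition: Cmin = C₀·(f + f² + … + f^3).
≈ 6.821 × (0.6704 + 0.4494 + 0.3013) ≈ 6.821 × 1.4211 ≈ 9.693 μg/mL.

9.7 μg/mL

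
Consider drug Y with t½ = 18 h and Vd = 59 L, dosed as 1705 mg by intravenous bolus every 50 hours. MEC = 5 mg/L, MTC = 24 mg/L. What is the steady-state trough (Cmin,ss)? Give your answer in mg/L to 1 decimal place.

k = ln2/t½ = ln2/18 ≈ 0.038508 h⁻¹; fraction remaining f = e^(−kτ) = e^(−0.038508×50) ≈ 0.1458.
Each bolus raises the concentration by D/Vd = 1705/59 ≈ 28.898 mg/L.
Steady-state trough Cmin,ss = C₀·f/(1−f) ≈ 28.898 × 0.1458/0.8542 ≈ 4.932 mg/L.
Trough 4.9 mg/L vs MEC 5 mg/L: subtherapeutic.

4.9 mg/L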